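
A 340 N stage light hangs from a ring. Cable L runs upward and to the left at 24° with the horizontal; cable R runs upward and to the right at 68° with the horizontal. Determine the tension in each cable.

ΣF_x = 0: −T_L·cos24° + T_R·cos68° = 0 → T_R = 2.43868·T_L.
ΣF_y = 0: T_L·sin24° + T_R·sin68° = 340.
Substitute: T_L·(0.406737 + 2.43868·0.927184) = 340 → T_L = 127.444 ≈ 127.4 N.
Then T_R = 2.43868 × 127.444 = 310.8 N.

T_L = 127.4 N, T_R = 310.8 N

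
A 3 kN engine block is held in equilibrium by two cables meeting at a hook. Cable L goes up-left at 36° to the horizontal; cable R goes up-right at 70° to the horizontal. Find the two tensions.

T_L = 1.067 kN, T_R = 2.525 kN

ΣF_x = 0: −T_L·cos36° + T_R·cos70° = 0 → T_R = 2.36541·T_L.
ΣF_y = 0: T_L·sin36° + T_R·sin70° = 3.
Substitute: T_L·(0.587785 + 2.36541·0.939693) = 3 → T_L = 1.06741 ≈ 1.067 kN.
Then T_R = 2.36541 × 1.06741 = 2.525 kN.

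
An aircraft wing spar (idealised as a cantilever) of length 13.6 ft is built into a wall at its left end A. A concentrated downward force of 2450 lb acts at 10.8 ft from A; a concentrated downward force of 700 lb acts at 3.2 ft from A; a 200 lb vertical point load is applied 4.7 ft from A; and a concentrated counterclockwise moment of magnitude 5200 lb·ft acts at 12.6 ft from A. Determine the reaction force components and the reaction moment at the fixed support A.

A_x = 0, A_y = 3350 lb, M_A = 24440 lb·ft

ΣF_x = 0: A_x = 0.
ΣF_y = 0: A_y − 2450 − 700 − 200 = 0 → A_y = 3350 lb.
ΣM about A: M_A − 2450·10.8 − 700·3.2 − 200·4.7 + 5200 = 0 → M_A = 24440 lb·ft.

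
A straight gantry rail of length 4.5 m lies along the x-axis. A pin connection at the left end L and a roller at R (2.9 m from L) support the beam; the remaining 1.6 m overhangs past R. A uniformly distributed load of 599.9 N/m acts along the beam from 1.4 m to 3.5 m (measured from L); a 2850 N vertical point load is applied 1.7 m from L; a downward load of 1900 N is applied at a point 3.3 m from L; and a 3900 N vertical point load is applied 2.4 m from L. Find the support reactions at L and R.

Resultant of the distributed load: 599.9 × 2.1 = 1259.79 N at 2.45 m from L.
Moments about L: R_y·2.9 − (599.9·2.1)·2.45 − 2850·1.7 − 1900·3.3 − 3900·2.4 = 0 → R_y = 23561.4855/2.9 = 8124.65 ≈ 8125 N.
ΣF_y = 0: L_y + 8124.65 − 599.9·2.1 − 2850 − 1900 − 3900 = 0 → L_y = 1785 N.
ΣF_x = 0: no horizontal applied forces, so L_x = 0.

L_x = 0, L_y = 1785 N, R_y = 8125 N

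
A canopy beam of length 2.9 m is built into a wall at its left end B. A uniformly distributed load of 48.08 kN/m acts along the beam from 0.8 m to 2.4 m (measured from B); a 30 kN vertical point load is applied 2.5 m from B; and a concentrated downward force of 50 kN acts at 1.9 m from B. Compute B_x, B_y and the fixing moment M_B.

Resultant of the distributed load: 48.08 × 1.6 = 76.928 kN at 1.6 m from B.
ΣF_x = 0: B_x = 0.
ΣF_y = 0: B_y − 48.08·1.6 − 30 − 50 = 0 → B_y = 156.9 kN.
ΣM about B: M_B − (48.08·1.6)·1.6 − 30·2.5 − 50·1.9 = 0 → M_B = 293.1 kN·m.

B_x = 0, B_y = 156.9 kN, M_B = 293.1 kN·m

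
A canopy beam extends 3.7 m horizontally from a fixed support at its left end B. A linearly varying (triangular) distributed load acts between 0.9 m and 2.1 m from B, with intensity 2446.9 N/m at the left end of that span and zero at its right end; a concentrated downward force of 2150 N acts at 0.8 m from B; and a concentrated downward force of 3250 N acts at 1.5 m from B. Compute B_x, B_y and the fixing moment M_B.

B_x = 0, B_y = 6868 N, M_B = 8504 N·m

Resultant of the triangular load: ½ × 2446.9 × 1.2 = 1468.14 N, acting at 1.3 m from B (one-third of the span from the peak).
ΣF_x = 0: B_x = 0.
ΣF_y = 0: B_y − ½·2446.9·1.2 − 2150 − 3250 = 0 → B_y = 6868 N.
ΣM about B: M_B − (½·2446.9·1.2)·1.3 − 2150·0.8 − 3250·1.5 = 0 → M_B = 8504 N·m.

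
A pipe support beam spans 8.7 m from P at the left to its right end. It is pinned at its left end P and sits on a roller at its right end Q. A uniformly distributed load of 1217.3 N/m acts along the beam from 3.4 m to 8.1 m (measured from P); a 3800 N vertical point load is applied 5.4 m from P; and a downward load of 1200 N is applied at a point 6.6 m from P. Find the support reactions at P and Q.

P_x = 0, P_y = 3671 N, Q_y = 7050 N

Resultant of the distributed load: 1217.3 × 4.7 = 5721.31 N at 5.75 m from P.
Taking moments about P: Q_y·8.7 − (1217.3·4.7)·5.75 − 3800·5.4 − 1200·6.6 = 0 → Q_y = 61337.5325/8.7 = 7050.29 ≈ 7050 N.
ΣF_y = 0: P_y + 7050.29 − 1217.3·4.7 − 3800 − 1200 = 0 → P_y = 3671 N.
ΣF_x = 0: no horizontal applied forces, so P_x = 0.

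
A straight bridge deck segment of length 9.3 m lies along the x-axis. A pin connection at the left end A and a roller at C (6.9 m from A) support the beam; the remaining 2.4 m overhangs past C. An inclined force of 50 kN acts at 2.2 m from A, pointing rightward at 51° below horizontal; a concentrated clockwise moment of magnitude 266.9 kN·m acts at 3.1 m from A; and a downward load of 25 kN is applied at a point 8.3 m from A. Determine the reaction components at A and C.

A_x = -31.47 kN, A_y = -17.29 kN, C_y = 81.14 kN

ΣM about A: C_y·6.9 − 50·sin51°·2.2 − 266.9 − 25·8.3 = 0 → C_y = 559.886/6.9 = 81.1429 ≈ 81.14 kN.
ΣF_y = 0: A_y + 81.1429 − 50·sin51° − 25 = 0 → A_y = -17.29 kN.
ΣF_x = 0: A_x + 50·cos51° = 0 → A_x = -31.47 kN.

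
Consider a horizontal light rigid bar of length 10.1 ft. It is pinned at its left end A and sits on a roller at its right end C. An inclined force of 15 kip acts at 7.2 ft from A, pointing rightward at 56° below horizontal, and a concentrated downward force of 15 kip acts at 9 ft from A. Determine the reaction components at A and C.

ΣM about A: C_y·10.1 − 15·sin56°·7.2 − 15·9 = 0 → C_y = 224.536/10.1 = 22.2313 ≈ 22.23 kip.
ΣF_y = 0: A_y + 22.2313 − 15·sin56° − 15 = 0 → A_y = 5.204 kip.
ΣF_x = 0: A_x + 15·cos56° = 0 → A_x = -8.388 kip.

A_x = -8.388 kip, A_y = 5.204 kip, C_y = 22.23 kip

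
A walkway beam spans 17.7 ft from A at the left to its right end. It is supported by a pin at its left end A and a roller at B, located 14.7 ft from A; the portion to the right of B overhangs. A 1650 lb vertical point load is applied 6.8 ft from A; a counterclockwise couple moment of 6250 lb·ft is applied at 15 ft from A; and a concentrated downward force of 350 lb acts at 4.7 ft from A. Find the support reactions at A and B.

Taking moments about A: B_y·14.7 − 1650·6.8 + 6250 − 350·4.7 = 0 → B_y = 6615/14.7 = 450.0 lb.
ΣF_y = 0: A_y + 450 − 1650 − 350 = 0 → A_y = 1550 lb.
ΣF_x = 0: no horizontal applied forces, so A_x = 0.

A_x = 0, A_y = 1550 lb, B_y = 450.0 lb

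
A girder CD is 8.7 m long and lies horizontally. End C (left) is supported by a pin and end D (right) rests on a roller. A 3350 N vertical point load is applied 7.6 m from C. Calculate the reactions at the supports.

C_x = 0, C_y = 423.6 N, D_y = 2926 N

Moments about C: D_y·8.7 − 3350·7.6 = 0 → D_y = 25460/8.7 = 2926.44 ≈ 2926 N.
ΣF_y = 0: C_y + 2926.44 − 3350 = 0 → C_y = 423.6 N.
ΣF_x = 0: no horizontal applied forces, so C_x = 0.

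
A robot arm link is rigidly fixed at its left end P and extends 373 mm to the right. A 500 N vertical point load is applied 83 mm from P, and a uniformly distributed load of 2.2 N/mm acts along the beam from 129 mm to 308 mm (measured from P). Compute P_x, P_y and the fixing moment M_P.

Resultant of the distributed load: 2.2 × 179 = 393.8 N at 218.5 mm from P.
ΣF_x = 0: P_x = 0.
ΣF_y = 0: P_y − 500 − 2.2·179 = 0 → P_y = 893.8 N.
ΣM about P: M_P − 500·83 − (2.2·179)·218.5 = 0 → M_P = 127500 N·mm.

P_x = 0, P_y = 893.8 N, M_P = 127500 N·mm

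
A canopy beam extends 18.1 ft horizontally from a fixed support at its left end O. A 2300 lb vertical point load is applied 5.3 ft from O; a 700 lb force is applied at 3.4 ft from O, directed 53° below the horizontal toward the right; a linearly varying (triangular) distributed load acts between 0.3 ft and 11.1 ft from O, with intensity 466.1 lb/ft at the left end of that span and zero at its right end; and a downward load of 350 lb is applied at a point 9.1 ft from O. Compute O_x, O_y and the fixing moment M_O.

Resultant of the triangular load: ½ × 466.1 × 10.8 = 2516.94 lb, acting at 3.9 ft from O (one-third of the span from the peak).
ΣF_x = 0: O_x + 700·cos53° = 0 → O_x = -421.3 lb.
ΣF_y = 0: O_y − 2300 − 700·sin53° − ½·466.1·10.8 − 350 = 0 → O_y = 5726 lb.
ΣM about O: M_O − 2300·5.3 − 700·sin53°·3.4 − (½·466.1·10.8)·3.9 − 350·9.1 = 0 → M_O = 27090 lb·ft.

O_x = -421.3 lb, O_y = 5726 lb, M_O = 27090 lb·ft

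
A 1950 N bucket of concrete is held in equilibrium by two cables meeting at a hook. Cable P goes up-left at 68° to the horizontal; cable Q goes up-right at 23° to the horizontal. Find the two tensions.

ΣF_x = 0: −T_P·cos68° + T_Q·cos23° = 0 → T_Q = 0.406958·T_P.
ΣF_y = 0: T_P·sin68° + T_Q·sin23° = 1950.
Substitute: T_P·(0.927184 + 0.406958·0.390731) = 1950 → T_P = 1795.26 ≈ 1795 N.
Then T_Q = 0.406958 × 1795.26 = 730.6 N.

T_P = 1795 N, T_Q = 730.6 N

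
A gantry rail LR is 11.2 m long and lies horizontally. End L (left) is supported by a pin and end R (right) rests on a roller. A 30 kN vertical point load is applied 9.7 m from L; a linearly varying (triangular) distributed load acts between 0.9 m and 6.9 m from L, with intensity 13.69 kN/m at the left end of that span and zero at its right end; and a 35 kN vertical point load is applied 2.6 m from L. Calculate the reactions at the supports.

L_x = 0, L_y = 61.33 kN, R_y = 44.74 kN

Resultant of the triangular load: ½ × 13.69 × 6 = 41.07 kN, acting at 2.9 m from L (one-third of the span from the peak).
ΣM about L: R_y·11.2 − 30·9.7 − (½·13.69·6)·2.9 − 35·2.6 = 0 → R_y = 501.103/11.2 = 44.7413 ≈ 44.74 kN.
ΣF_y = 0: L_y + 44.7413 − 30 − ½·13.69·6 − 35 = 0 → L_y = 61.33 kN.
ΣF_x = 0: no horizontal applied forces, so L_x = 0.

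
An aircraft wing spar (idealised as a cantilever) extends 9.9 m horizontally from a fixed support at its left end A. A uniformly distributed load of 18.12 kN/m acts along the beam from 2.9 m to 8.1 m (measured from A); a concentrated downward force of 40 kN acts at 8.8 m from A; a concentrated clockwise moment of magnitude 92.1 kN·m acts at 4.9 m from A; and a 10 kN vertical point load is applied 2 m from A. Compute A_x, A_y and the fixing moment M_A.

A_x = 0, A_y = 144.2 kN, M_A = 982.3 kN·m

Resultant of the distributed load: 18.12 × 5.2 = 94.224 kN at 5.5 m from A.
ΣF_x = 0: A_x = 0.
ΣF_y = 0: A_y − 18.12·5.2 − 40 − 10 = 0 → A_y = 144.2 kN.
ΣM about A: M_A − (18.12·5.2)·5.5 − 40·8.8 − 92.1 − 10·2 = 0 → M_A = 982.3 kN·m.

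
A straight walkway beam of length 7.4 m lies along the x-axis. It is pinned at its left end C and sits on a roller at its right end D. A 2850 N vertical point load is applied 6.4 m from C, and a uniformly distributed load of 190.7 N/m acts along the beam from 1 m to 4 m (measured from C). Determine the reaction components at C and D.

Resultant of the distributed load: 190.7 × 3 = 572.1 N at 2.5 m from C.
Taking moments about C: D_y·7.4 − 2850·6.4 − (190.7·3)·2.5 = 0 → D_y = 19670.25/7.4 = 2658.14 ≈ 2658 N.
ΣF_y = 0: C_y + 2658.14 − 2850 − 190.7·3 = 0 → C_y = 764.0 N.
ΣF_x = 0: no horizontal applied forces, so C_x = 0.

C_x = 0, C_y = 764.0 N, D_y = 2658 N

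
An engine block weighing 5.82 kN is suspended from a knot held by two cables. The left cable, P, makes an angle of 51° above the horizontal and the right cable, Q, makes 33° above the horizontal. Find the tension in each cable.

ΣF_x = 0: −T_P·cos51° + T_Q·cos33° = 0 → T_Q = 0.750379·T_P.
ΣF_y = 0: T_P·sin51° + T_Q·sin33° = 5.82.
Substitute: T_P·(0.777146 + 0.750379·0.544639) = 5.82 → T_P = 4.90795 ≈ 4.908 kN.
Then T_Q = 0.750379 × 4.90795 = 3.683 kN.

T_P = 4.908 kN, T_Q = 3.683 kN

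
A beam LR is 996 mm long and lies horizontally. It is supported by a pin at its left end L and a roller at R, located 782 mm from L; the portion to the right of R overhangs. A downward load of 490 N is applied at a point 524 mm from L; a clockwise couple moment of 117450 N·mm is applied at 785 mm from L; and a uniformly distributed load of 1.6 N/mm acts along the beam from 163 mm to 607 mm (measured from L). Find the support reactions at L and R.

Resultant of the distributed load: 1.6 × 444 = 710.4 N at 385 mm from L.
ΣM about L: R_y·782 − 490·524 − 117450 − (1.6·444)·385 = 0 → R_y = 647714/782 = 828.279 ≈ 828.3 N.
ΣF_y = 0: L_y + 828.279 − 490 − 1.6·444 = 0 → L_y = 372.1 N.
ΣF_x = 0: no horizontal applied forces, so L_x = 0.

L_x = 0, L_y = 372.1 N, R_y = 828.3 N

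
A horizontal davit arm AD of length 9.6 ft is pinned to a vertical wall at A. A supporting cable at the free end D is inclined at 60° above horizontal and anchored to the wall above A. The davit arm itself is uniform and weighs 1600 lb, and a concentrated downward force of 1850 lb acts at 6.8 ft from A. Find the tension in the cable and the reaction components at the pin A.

T = 2437 lb, A_x = 1218 lb, A_y = 1340 lb

ΣM about A: T·sin60°·9.6 − 1600·4.8 − 1850·6.8 = 0 → T = 20260/(9.6·0.866025) = 2436.9 ≈ 2437 lb.
ΣF_x = 0: A_x − T·cos60° = 0 → A_x = 2436.9 × 0.5 = 1218 lb.
ΣF_y = 0: A_y + T·sin60° − 1600 − 1850 = 0 → A_y = 3450 − 2436.9 × 0.866025 = 1340 lb.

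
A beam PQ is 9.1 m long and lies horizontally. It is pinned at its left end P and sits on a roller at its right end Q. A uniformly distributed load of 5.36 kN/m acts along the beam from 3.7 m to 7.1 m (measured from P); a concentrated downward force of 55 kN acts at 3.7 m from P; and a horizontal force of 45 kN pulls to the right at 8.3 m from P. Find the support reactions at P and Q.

Resultant of the distributed load: 5.36 × 3.4 = 18.224 kN at 5.4 m from P.
Moments about P: Q_y·9.1 − (5.36·3.4)·5.4 − 55·3.7 = 0 → Q_y = 301.9096/9.1 = 33.1769 ≈ 33.18 kN.
ΣF_y = 0: P_y + 33.1769 − 5.36·3.4 − 55 = 0 → P_y = 40.05 kN.
ΣF_x = 0: P_x + 45 = 0 → P_x = -45.00 kN.

P_x = -45.00 kN, P_y = 40.05 kN, Q_y = 33.18 kN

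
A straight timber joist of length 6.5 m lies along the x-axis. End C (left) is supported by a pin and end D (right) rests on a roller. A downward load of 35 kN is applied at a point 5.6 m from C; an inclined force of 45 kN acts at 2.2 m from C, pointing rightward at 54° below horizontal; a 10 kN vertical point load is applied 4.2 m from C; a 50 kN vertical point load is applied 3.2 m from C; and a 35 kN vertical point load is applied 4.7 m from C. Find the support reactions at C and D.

Moments about C: D_y·6.5 − 35·5.6 − 45·sin54°·2.2 − 10·4.2 − 50·3.2 − 35·4.7 = 0 → D_y = 642.593/6.5 = 98.8605 ≈ 98.86 kN.
ΣF_y = 0: C_y + 98.8605 − 35 − 45·sin54° − 10 − 50 − 35 = 0 → C_y = 67.55 kN.
ΣF_x = 0: C_x + 45·cos54° = 0 → C_x = -26.45 kN.

C_x = -26.45 kN, C_y = 67.55 kN, D_y = 98.86 kN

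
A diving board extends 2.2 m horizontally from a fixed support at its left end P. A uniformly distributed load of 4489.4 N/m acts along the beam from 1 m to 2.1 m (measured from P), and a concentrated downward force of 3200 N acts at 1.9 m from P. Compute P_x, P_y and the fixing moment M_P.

Resultant of the distributed load: 4489.4 × 1.1 = 4938.34 N at 1.55 m from P.
ΣF_x = 0: P_x = 0.
ΣF_y = 0: P_y − 4489.4·1.1 − 3200 = 0 → P_y = 8138 N.
ΣM about P: M_P − (4489.4·1.1)·1.55 − 3200·1.9 = 0 → M_P = 13730 N·m.

P_x = 0, P_y = 8138 N, M_P = 13730 N·m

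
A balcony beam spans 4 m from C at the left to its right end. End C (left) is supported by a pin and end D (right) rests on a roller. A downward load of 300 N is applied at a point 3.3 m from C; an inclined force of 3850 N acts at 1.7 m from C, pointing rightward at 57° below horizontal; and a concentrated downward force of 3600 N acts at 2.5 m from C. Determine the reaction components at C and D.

ΣM about C: D_y·4 − 300·3.3 − 3850·sin57°·1.7 − 3600·2.5 = 0 → D_y = 15479.1/4 = 3869.78 ≈ 3870 N.
ΣF_y = 0: C_y + 3869.78 − 300 − 3850·sin57° − 3600 = 0 → C_y = 3259 N.
ΣF_x = 0: C_x + 3850·cos57° = 0 → C_x = -2097 N.

C_x = -2097 N, C_y = 3259 N, D_y = 3870 N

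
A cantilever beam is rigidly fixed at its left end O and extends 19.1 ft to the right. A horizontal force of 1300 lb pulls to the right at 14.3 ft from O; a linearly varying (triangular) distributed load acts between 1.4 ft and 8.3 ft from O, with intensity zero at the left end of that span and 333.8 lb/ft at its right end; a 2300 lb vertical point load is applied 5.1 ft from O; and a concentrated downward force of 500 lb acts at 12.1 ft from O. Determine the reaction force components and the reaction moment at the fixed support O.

Resultant of the triangular load: ½ × 333.8 × 6.9 = 1151.61 lb, acting at 6 ft from O (one-third of the span from the peak).
ΣF_x = 0: O_x + 1300 = 0 → O_x = -1300 lb.
ΣF_y = 0: O_y − ½·333.8·6.9 − 2300 − 500 = 0 → O_y = 3952 lb.
ΣM about O: M_O − (½·333.8·6.9)·6 − 2300·5.1 − 500·12.1 = 0 → M_O = 24690 lb·ft.

O_x = -1300 lb, O_y = 3952 lb, M_O = 24690 lb·ft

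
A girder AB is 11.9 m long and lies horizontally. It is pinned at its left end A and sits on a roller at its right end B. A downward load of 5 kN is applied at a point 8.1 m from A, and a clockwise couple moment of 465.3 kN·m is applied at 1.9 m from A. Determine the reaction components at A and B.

Moments about A: B_y·11.9 − 5·8.1 − 465.3 = 0 → B_y = 505.8/11.9 = 42.5042 ≈ 42.50 kN.
ΣF_y = 0: A_y + 42.5042 − 5 = 0 → A_y = -37.50 kN.
ΣF_x = 0: no horizontal applied forces, so A_x = 0.

A_x = 0, A_y = -37.50 kN, B_y = 42.50 kN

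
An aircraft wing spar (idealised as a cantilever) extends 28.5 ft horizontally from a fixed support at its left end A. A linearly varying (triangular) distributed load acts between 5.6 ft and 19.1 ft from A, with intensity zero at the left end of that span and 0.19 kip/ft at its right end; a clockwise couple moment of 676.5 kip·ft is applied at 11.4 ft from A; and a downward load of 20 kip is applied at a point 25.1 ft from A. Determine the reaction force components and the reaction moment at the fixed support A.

A_x = 0, A_y = 21.28 kip, M_A = 1197 kip·ft

Resultant of the triangular load: ½ × 0.19 × 13.5 = 1.2825 kip, acting at 14.6 ft from A (one-third of the span from the peak).
ΣF_x = 0: A_x = 0.
ΣF_y = 0: A_y − ½·0.19·13.5 − 20 = 0 → A_y = 21.28 kip.
ΣM about A: M_A − (½·0.19·13.5)·14.6 − 676.5 − 20·25.1 = 0 → M_A = 1197 kip·ft.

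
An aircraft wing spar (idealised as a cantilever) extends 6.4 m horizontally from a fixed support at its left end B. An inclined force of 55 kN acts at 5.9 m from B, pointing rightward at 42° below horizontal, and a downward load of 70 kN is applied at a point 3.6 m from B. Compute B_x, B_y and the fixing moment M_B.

B_x = -40.87 kN, B_y = 106.8 kN, M_B = 469.1 kN·m

ΣF_x = 0: B_x + 55·cos42° = 0 → B_x = -40.87 kN.
ΣF_y = 0: B_y − 55·sin42° − 70 = 0 → B_y = 106.8 kN.
ΣM about B: M_B − 55·sin42°·5.9 − 70·3.6 = 0 → M_B = 469.1 kN·m.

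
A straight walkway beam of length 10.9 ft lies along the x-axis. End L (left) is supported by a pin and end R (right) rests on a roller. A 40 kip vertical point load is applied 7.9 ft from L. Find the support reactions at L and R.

ΣM about L: R_y·10.9 − 40·7.9 = 0 → R_y = 316/10.9 = 28.9908 ≈ 28.99 kip.
ΣF_y = 0: L_y + 28.9908 − 40 = 0 → L_y = 11.01 kip.
ΣF_x = 0: no horizontal applied forces, so L_x = 0.

L_x = 0, L_y = 11.01 kip, R_y = 28.99 kip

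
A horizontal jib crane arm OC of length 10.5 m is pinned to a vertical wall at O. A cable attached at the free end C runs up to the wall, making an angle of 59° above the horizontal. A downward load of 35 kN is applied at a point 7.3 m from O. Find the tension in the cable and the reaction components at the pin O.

T = 28.39 kN, O_x = 14.62 kN, O_y = 10.67 kN

ΣM about O: T·sin59°·10.5 − 35·7.3 = 0 → T = 255.5/(10.5·0.857167) = 28.3881 ≈ 28.39 kN.
ΣF_x = 0: O_x − T·cos59° = 0 → O_x = 28.3881 × 0.515038 = 14.62 kN.
ΣF_y = 0: O_y + T·sin59° − 35 = 0 → O_y = 35 − 28.3881 × 0.857167 = 10.67 kN.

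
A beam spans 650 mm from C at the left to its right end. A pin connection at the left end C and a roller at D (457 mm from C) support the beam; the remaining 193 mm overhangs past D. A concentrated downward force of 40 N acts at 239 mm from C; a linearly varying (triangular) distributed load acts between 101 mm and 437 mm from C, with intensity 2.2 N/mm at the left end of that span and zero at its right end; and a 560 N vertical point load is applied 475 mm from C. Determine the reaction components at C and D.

C_x = 0, C_y = 194.4 N, D_y = 775.2 N

Resultant of the triangular load: ½ × 2.2 × 336 = 369.6 N, acting at 213 mm from C (one-third of the span from the peak).
Taking moments about C: D_y·457 − 40·239 − (½·2.2·336)·213 − 560·475 = 0 → D_y = 354284.8/457 = 775.24 ≈ 775.2 N.
ΣF_y = 0: C_y + 775.24 − 40 − ½·2.2·336 − 560 = 0 → C_y = 194.4 N.
ΣF_x = 0: no horizontal applied forces, so C_x = 0.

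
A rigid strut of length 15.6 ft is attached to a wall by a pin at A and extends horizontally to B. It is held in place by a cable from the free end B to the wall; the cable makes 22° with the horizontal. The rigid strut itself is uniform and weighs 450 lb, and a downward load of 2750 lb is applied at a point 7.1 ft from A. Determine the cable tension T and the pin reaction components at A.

T = 3942 lb, A_x = 3655 lb, A_y = 1723 lb

ΣM about A: T·sin22°·15.6 − 450·7.8 − 2750·7.1 = 0 → T = 23035/(15.6·0.374607) = 3941.74 ≈ 3942 lb.
ΣF_x = 0: A_x − T·cos22° = 0 → A_x = 3941.74 × 0.927184 = 3655 lb.
ΣF_y = 0: A_y + T·sin22° − 450 − 2750 = 0 → A_y = 3200 − 3941.74 × 0.374607 = 1723 lb.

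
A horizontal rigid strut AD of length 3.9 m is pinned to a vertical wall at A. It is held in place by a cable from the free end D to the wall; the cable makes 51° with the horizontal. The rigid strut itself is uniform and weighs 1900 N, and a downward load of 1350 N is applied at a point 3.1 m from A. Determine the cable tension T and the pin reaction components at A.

ΣM about A: T·sin51°·3.9 − 1900·1.95 − 1350·3.1 = 0 → T = 7890/(3.9·0.777146) = 2603.21 ≈ 2603 N.
ΣF_x = 0: A_x − T·cos51° = 0 → A_x = 2603.21 × 0.62932 = 1638 N.
ΣF_y = 0: A_y + T·sin51° − 1900 − 1350 = 0 → A_y = 3250 − 2603.21 × 0.777146 = 1227 N.

T = 2603 N, A_x = 1638 N, A_y = 1227 N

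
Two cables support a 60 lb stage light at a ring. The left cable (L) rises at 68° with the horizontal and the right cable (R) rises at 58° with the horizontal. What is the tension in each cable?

T_L = 39.30 lb, T_R = 27.78 lb

ΣF_x = 0: −T_L·cos68° + T_R·cos58° = 0 → T_R = 0.706913·T_L.
ΣF_y = 0: T_L·sin68° + T_R·sin58° = 60.
Substitute: T_L·(0.927184 + 0.706913·0.848048) = 60 → T_L = 39.301 ≈ 39.30 lb.
Then T_R = 0.706913 × 39.301 = 27.78 lb.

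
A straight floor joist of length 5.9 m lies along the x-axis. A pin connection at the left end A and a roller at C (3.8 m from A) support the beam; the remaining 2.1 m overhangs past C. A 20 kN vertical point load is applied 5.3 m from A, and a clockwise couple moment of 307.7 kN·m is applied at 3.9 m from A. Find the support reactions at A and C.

ΣM about A: C_y·3.8 − 20·5.3 − 307.7 = 0 → C_y = 413.7/3.8 = 108.868 ≈ 108.9 kN.
ΣF_y = 0: A_y + 108.868 − 20 = 0 → A_y = -88.87 kN.
ΣF_x = 0: no horizontal applied forces, so A_x = 0.

A_x = 0, A_y = -88.87 kN, C_y = 108.9 kN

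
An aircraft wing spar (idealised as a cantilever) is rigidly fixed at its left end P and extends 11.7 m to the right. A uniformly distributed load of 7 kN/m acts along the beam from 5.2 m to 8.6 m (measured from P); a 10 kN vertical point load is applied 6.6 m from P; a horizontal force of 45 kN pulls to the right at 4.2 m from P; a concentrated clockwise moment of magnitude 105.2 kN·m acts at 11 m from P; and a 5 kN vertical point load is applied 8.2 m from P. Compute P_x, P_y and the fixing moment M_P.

Resultant of the distributed load: 7 × 3.4 = 23.8 kN at 6.9 m from P.
ΣF_x = 0: P_x + 45 = 0 → P_x = -45.00 kN.
ΣF_y = 0: P_y − 7·3.4 − 10 − 5 = 0 → P_y = 38.80 kN.
ΣM about P: M_P − (7·3.4)·6.9 − 10·6.6 − 105.2 − 5·8.2 = 0 → M_P = 376.4 kN·m.

P_x = -45.00 kN, P_y = 38.80 kN, M_P = 376.4 kN·m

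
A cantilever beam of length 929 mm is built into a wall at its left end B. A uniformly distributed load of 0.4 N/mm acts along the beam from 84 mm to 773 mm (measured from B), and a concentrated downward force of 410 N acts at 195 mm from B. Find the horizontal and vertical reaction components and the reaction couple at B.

B_x = 0, B_y = 685.6 N, M_B = 198000 N·mm

Resultant of the distributed load: 0.4 × 689 = 275.6 N at 428.5 mm from B.
ΣF_x = 0: B_x = 0.
ΣF_y = 0: B_y − 0.4·689 − 410 = 0 → B_y = 685.6 N.
ΣM about B: M_B − (0.4·689)·428.5 − 410·195 = 0 → M_B = 198000 N·mm.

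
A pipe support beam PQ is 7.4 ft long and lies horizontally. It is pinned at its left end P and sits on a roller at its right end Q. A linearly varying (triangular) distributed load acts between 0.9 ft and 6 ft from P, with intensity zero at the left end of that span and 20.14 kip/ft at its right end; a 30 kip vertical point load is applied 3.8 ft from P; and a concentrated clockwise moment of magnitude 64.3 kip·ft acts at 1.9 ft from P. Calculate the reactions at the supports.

Resultant of the triangular load: ½ × 20.14 × 5.1 = 51.357 kip, acting at 4.3 ft from P (one-third of the span from the peak).
Taking moments about P: Q_y·7.4 − (½·20.14·5.1)·4.3 − 30·3.8 − 64.3 = 0 → Q_y = 399.1351/7.4 = 53.9372 ≈ 53.94 kip.
ΣF_y = 0: P_y + 53.9372 − ½·20.14·5.1 − 30 = 0 → P_y = 27.42 kip.
ΣF_x = 0: no horizontal applied forces, so P_x = 0.

P_x = 0, P_y = 27.42 kip, Q_y = 53.94 kip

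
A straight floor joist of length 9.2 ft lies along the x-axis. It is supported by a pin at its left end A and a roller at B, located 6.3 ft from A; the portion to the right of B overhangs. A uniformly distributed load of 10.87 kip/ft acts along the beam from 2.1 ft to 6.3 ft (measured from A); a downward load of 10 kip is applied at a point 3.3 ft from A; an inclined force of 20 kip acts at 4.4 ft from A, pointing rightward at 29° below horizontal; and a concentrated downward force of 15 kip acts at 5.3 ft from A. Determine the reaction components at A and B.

Resultant of the distributed load: 10.87 × 4.2 = 45.654 kip at 4.2 ft from A.
Taking moments about A: B_y·6.3 − (10.87·4.2)·4.2 − 10·3.3 − 20·sin29°·4.4 − 15·5.3 = 0 → B_y = 346.91/6.3 = 55.0651 ≈ 55.07 kip.
ΣF_y = 0: A_y + 55.0651 − 10.87·4.2 − 10 − 20·sin29° − 15 = 0 → A_y = 25.29 kip.
ΣF_x = 0: A_x + 20·cos29° = 0 → A_x = -17.49 kip.

A_x = -17.49 kip, A_y = 25.29 kip, B_y = 55.07 kip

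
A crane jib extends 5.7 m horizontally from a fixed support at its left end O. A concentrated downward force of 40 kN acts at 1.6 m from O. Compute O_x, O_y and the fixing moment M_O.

O_x = 0, O_y = 40.00 kN, M_O = 64.00 kN·m

ΣF_x = 0: O_x = 0.
ΣF_y = 0: O_y − 40 = 0 → O_y = 40.00 kN.
ΣM about O: M_O − 40·1.6 = 0 → M_O = 64.00 kN·m.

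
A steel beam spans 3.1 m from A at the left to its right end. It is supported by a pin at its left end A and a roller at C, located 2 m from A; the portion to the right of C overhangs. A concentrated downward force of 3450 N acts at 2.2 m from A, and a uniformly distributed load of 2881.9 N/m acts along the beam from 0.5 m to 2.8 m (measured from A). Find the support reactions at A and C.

Resultant of the distributed load: 2881.9 × 2.3 = 6628.37 N at 1.65 m from A.
Moments about A: C_y·2 − 3450·2.2 − (2881.9·2.3)·1.65 = 0 → C_y = 18526.8105/2 = 9263.41 ≈ 9263 N.
ΣF_y = 0: A_y + 9263.41 − 3450 − 2881.9·2.3 = 0 → A_y = 815.0 N.
ΣF_x = 0: no horizontal applied forces, so A_x = 0.

A_x = 0, A_y = 815.0 N, C_y = 9263 N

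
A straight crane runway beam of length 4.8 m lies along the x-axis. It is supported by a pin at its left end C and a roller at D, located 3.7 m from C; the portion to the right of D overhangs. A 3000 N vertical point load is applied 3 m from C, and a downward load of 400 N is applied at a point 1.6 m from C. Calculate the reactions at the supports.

Taking moments about C: D_y·3.7 − 3000·3 − 400·1.6 = 0 → D_y = 9640/3.7 = 2605.41 ≈ 2605 N.
ΣF_y = 0: C_y + 2605.41 − 3000 − 400 = 0 → C_y = 794.6 N.
ΣF_x = 0: no horizontal applied forces, so C_x = 0.

C_x = 0, C_y = 794.6 N, D_y = 2605 N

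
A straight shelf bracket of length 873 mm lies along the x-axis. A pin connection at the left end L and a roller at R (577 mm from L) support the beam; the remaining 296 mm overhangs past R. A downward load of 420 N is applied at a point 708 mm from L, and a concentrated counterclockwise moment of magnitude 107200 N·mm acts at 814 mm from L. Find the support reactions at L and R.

L_x = 0, L_y = 90.43 N, R_y = 329.6 N

Taking moments about L: R_y·577 − 420·708 + 107200 = 0 → R_y = 190160/577 = 329.567 ≈ 329.6 N.
ΣF_y = 0: L_y + 329.567 − 420 = 0 → L_y = 90.43 N.
ΣF_x = 0: no horizontal applied forces, so L_x = 0.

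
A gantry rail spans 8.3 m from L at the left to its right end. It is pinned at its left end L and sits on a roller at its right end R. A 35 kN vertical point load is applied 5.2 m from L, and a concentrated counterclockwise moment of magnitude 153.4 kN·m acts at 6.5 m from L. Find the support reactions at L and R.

Moments about L: R_y·8.3 − 35·5.2 + 153.4 = 0 → R_y = 28.6/8.3 = 3.44578 ≈ 3.446 kN.
ΣF_y = 0: L_y + 3.44578 − 35 = 0 → L_y = 31.55 kN.
ΣF_x = 0: no horizontal applied forces, so L_x = 0.

L_x = 0, L_y = 31.55 kN, R_y = 3.446 kN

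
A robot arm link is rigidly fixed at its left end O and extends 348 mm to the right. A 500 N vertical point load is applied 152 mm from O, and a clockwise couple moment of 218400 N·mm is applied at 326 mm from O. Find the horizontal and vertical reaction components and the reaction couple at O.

O_x = 0, O_y = 500.0 N, M_O = 294400 N·mm

ΣF_x = 0: O_x = 0.
ΣF_y = 0: O_y − 500 = 0 → O_y = 500.0 N.
ΣM about O: M_O − 500·152 − 218400 = 0 → M_O = 294400 N·mm.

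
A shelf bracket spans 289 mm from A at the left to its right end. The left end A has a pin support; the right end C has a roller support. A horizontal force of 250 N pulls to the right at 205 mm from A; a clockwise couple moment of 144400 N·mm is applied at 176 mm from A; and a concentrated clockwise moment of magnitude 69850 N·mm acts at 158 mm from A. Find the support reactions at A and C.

ΣM about A: C_y·289 − 144400 − 69850 = 0 → C_y = 214250/289 = 741.349 ≈ 741.3 N.
ΣF_y = 0: A_y + 741.349  = 0 → A_y = -741.3 N.
ΣF_x = 0: A_x + 250 = 0 → A_x = -250.0 N.

A_x = -250.0 N, A_y = -741.3 N, C_y = 741.3 N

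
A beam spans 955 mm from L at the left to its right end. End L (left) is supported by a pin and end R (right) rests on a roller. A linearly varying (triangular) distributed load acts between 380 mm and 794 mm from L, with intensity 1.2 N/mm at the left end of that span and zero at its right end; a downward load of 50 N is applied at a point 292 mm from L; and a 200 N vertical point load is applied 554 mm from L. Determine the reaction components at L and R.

L_x = 0, L_y = 232.4 N, R_y = 266.0 N

Resultant of the triangular load: ½ × 1.2 × 414 = 248.4 N, acting at 518 mm from L (one-third of the span from the peak).
Taking moments about L: R_y·955 − (½·1.2·414)·518 − 50·292 − 200·554 = 0 → R_y = 254071.2/955 = 266.043 ≈ 266.0 N.
ΣF_y = 0: L_y + 266.043 − ½·1.2·414 − 50 − 200 = 0 → L_y = 232.4 N.
ΣF_x = 0: no horizontal applied forces, so L_x = 0.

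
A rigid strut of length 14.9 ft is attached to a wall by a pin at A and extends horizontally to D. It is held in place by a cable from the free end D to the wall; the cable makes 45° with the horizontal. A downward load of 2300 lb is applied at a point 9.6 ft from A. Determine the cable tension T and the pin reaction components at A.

T = 2096 lb, A_x = 1482 lb, A_y = 818.1 lb

ΣM about A: T·sin45°·14.9 − 2300·9.6 = 0 → T = 22080/(14.9·0.707107) = 2095.69 ≈ 2096 lb.
ΣF_x = 0: A_x − T·cos45° = 0 → A_x = 2095.69 × 0.707107 = 1482 lb.
ΣF_y = 0: A_y + T·sin45° − 2300 = 0 → A_y = 2300 − 2095.69 × 0.707107 = 818.1 lb.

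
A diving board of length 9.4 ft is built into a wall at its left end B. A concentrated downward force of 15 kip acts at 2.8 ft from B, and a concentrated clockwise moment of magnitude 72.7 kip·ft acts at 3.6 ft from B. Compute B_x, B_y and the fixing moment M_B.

ΣF_x = 0: B_x = 0.
ΣF_y = 0: B_y − 15 = 0 → B_y = 15.00 kip.
ΣM about B: M_B − 15·2.8 − 72.7 = 0 → M_B = 114.7 kip·ft.

B_x = 0, B_y = 15.00 kip, M_B = 114.7 kip·ft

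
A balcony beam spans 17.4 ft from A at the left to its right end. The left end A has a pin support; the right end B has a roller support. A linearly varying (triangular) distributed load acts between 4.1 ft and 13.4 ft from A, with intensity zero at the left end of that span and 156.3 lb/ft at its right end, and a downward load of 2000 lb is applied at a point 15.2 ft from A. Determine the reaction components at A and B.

Resultant of the triangular load: ½ × 156.3 × 9.3 = 726.795 lb, acting at 10.3 ft from A (one-third of the span from the peak).
Moments about A: B_y·17.4 − (½·156.3·9.3)·10.3 − 2000·15.2 = 0 → B_y = 37885.9885/17.4 = 2177.36 ≈ 2177 lb.
ΣF_y = 0: A_y + 2177.36 − ½·156.3·9.3 − 2000 = 0 → A_y = 549.4 lb.
ΣF_x = 0: no horizontal applied forces, so A_x = 0.

A_x = 0, A_y = 549.4 lb, B_y = 2177 lb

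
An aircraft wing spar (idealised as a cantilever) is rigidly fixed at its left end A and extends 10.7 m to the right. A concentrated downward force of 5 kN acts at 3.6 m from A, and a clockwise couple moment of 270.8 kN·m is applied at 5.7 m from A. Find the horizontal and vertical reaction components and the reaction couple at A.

ΣF_x = 0: A_x = 0.
ΣF_y = 0: A_y − 5 = 0 → A_y = 5.000 kN.
ΣM about A: M_A − 5·3.6 − 270.8 = 0 → M_A = 288.8 kN·m.

A_x = 0, A_y = 5.000 kN, M_A = 288.8 kN·m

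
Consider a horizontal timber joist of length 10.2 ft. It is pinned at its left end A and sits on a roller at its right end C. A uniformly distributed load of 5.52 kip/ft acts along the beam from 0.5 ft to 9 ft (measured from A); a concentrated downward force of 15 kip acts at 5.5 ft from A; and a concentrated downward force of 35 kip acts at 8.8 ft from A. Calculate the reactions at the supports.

Resultant of the distributed load: 5.52 × 8.5 = 46.92 kip at 4.75 ft from A.
ΣM about A: C_y·10.2 − (5.52·8.5)·4.75 − 15·5.5 − 35·8.8 = 0 → C_y = 613.37/10.2 = 60.1343 ≈ 60.13 kip.
ΣF_y = 0: A_y + 60.1343 − 5.52·8.5 − 15 − 35 = 0 → A_y = 36.79 kip.
ΣF_x = 0: no horizontal applied forces, so A_x = 0.

A_x = 0, A_y = 36.79 kip, C_y = 60.13 kip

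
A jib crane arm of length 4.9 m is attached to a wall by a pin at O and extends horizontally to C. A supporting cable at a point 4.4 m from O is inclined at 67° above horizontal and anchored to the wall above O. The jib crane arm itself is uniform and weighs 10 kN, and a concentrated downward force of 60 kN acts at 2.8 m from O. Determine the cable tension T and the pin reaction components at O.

T = 47.53 kN, O_x = 18.57 kN, O_y = 26.25 kN

ΣM about O: T·sin67°·4.4 − 10·2.45 − 60·2.8 = 0 → T = 192.5/(4.4·0.920505) = 47.5283 ≈ 47.53 kN.
ΣF_x = 0: O_x − T·cos67° = 0 → O_x = 47.5283 × 0.390731 = 18.57 kN.
ΣF_y = 0: O_y + T·sin67° − 10 − 60 = 0 → O_y = 70 − 47.5283 × 0.920505 = 26.25 kN.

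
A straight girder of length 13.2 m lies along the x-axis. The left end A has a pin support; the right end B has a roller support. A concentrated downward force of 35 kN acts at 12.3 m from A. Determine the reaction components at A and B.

A_x = 0, A_y = 2.386 kN, B_y = 32.61 kN

Moments about A: B_y·13.2 − 35·12.3 = 0 → B_y = 430.5/13.2 = 32.6136 ≈ 32.61 kN.
ΣF_y = 0: A_y + 32.6136 − 35 = 0 → A_y = 2.386 kN.
ΣF_x = 0: no horizontal applied forces, so A_x = 0.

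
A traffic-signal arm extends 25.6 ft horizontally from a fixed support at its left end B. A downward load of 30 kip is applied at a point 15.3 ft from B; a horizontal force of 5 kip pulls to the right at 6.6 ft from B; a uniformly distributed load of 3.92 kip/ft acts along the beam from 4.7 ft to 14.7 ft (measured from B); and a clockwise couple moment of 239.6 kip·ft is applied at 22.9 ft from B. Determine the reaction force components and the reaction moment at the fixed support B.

Resultant of the distributed load: 3.92 × 10 = 39.2 kip at 9.7 ft from B.
ΣF_x = 0: B_x + 5 = 0 → B_x = -5.000 kip.
ΣF_y = 0: B_y − 30 − 3.92·10 = 0 → B_y = 69.20 kip.
ΣM about B: M_B − 30·15.3 − (3.92·10)·9.7 − 239.6 = 0 → M_B = 1079 kip·ft.

B_x = -5.000 kip, B_y = 69.20 kip, M_B = 1079 kip·ft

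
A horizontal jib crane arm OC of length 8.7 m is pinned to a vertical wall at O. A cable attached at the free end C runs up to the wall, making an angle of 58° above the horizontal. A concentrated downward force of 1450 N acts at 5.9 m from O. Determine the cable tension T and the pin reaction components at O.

ΣM about O: T·sin58°·8.7 − 1450·5.9 = 0 → T = 8555/(8.7·0.848048) = 1159.53 ≈ 1160 N.
ΣF_x = 0: O_x − T·cos58° = 0 → O_x = 1159.53 × 0.529919 = 614.5 N.
ΣF_y = 0: O_y + T·sin58° − 1450 = 0 → O_y = 1450 − 1159.53 × 0.848048 = 466.7 N.

T = 1160 N, O_x = 614.5 N, O_y = 466.7 N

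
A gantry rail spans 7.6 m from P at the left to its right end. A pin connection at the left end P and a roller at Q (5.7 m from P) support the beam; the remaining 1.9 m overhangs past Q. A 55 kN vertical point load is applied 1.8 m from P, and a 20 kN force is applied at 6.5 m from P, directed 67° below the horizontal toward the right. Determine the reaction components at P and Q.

Moments about P: Q_y·5.7 − 55·1.8 − 20·sin67°·6.5 = 0 → Q_y = 218.666/5.7 = 38.3625 ≈ 38.36 kN.
ΣF_y = 0: P_y + 38.3625 − 55 − 20·sin67° = 0 → P_y = 35.05 kN.
ΣF_x = 0: P_x + 20·cos67° = 0 → P_x = -7.815 kN.

P_x = -7.815 kN, P_y = 35.05 kN, Q_y = 38.36 kN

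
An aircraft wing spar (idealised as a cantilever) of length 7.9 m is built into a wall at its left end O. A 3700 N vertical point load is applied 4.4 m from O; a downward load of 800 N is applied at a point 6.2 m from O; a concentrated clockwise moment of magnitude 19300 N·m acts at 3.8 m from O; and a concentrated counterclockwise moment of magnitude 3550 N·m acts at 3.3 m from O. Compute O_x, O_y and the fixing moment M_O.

ΣF_x = 0: O_x = 0.
ΣF_y = 0: O_y − 3700 − 800 = 0 → O_y = 4500 N.
ΣM about O: M_O − 3700·4.4 − 800·6.2 − 19300 + 3550 = 0 → M_O = 36990 N·m.

O_x = 0, O_y = 4500 N, M_O = 36990 N·m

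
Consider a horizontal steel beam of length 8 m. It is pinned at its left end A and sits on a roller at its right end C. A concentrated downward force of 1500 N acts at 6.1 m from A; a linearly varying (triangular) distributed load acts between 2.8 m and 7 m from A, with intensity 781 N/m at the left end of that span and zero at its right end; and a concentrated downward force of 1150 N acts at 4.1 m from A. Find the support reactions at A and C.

A_x = 0, A_y = 1696 N, C_y = 2594 N

Resultant of the triangular load: ½ × 781 × 4.2 = 1640.1 N, acting at 4.2 m from A (one-third of the span from the peak).
ΣM about A: C_y·8 − 1500·6.1 − (½·781·4.2)·4.2 − 1150·4.1 = 0 → C_y = 20753.42/8 = 2594.18 ≈ 2594 N.
ΣF_y = 0: A_y + 2594.18 − 1500 − ½·781·4.2 − 1150 = 0 → A_y = 1696 N.
ΣF_x = 0: no horizontal applied forces, so A_x = 0.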